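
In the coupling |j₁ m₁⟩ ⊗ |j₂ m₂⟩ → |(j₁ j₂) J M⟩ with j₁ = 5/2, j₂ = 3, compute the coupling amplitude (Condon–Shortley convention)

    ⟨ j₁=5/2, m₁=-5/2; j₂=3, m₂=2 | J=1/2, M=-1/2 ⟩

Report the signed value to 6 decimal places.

−√(1/21) ≈ -0.218218

j₁+j₂−J=5  J+j₁−j₂=0  J−j₁+j₂=1  j₁+j₂+J+1=7
(j₁±m₁, j₂±m₂, J±M) = (0,5,5,1,0,1)
P² = 4800/7
sum k=5..5:
  [5] −1/120 = -1/120
S = -1/120
C² = P²·S² = 1/21 ; C = -0.218218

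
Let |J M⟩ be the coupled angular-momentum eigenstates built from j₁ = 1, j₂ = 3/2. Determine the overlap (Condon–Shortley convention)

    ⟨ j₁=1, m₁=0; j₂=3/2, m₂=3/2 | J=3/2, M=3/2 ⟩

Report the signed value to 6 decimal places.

j₁+j₂−J=1  J+j₁−j₂=1  J−j₁+j₂=2  j₁+j₂+J+1=5
(j₁±m₁, j₂±m₂, J±M) = (1,1,3,0,3,0)
P² = 12/5
sum k=1..1:
  [1] −1/2 = -1/2
S = -1/2
C² = P²·S² = 3/5 ; C = -0.774597

−√(3/5) ≈ -0.774597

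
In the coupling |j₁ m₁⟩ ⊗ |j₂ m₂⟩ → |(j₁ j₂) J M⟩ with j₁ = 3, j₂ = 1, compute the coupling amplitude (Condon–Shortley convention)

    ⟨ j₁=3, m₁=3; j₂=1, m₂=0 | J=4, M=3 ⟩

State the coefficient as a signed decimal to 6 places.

√[9·0!6!2!/9! · 6!0!1!1!7!1!] = √(129600)
  +(−1)^0/∏(0,0,0,1,6,1)! = 1/720  (running 1/720)
⟨..|..⟩ = √(129600)·(1/720) = +0.500000

+√(1/4) ≈ +0.500000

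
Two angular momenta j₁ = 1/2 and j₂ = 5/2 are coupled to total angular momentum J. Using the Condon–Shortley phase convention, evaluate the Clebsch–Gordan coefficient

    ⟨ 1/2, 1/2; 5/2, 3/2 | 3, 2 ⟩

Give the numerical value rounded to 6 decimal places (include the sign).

triangle: 0!*1!*5!/7! = 120/5040
(j±m)!: 1!*0!*4!*1!*5!*1! = 2880
prefactor² = (2J+1)*Δ*N² = 480
  k=0: +1/(0!*0!*0!*4!*1!*1!) = 1/24
Σ = 1/24  ⇒  CG² = 480*1/24² = 5/6
CG = +√(5/6) = +0.912871

+0.912871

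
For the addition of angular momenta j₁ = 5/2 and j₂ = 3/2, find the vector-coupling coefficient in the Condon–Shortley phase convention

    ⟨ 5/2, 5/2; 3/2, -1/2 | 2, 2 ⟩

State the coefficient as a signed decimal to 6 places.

triangle: 2!·3!·1!/7! = 12/5040
(j±m)!: 5!·0!·1!·2!·4!·0! = 5760
prefactor² = (2J+1)·Δ·N² = 480/7
  k=0: +1/(0!·2!·0!·1!·3!·0!) = 1/12
Σ = 1/12  ⇒  CG² = 480/7·1/12² = 10/21
CG = +√(10/21) = +0.690066

+√(10/21) = +0.690066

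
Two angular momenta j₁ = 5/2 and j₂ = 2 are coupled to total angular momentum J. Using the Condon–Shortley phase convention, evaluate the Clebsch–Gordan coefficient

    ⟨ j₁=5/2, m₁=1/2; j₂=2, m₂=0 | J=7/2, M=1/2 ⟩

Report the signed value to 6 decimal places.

+0.195180

triangle: 1!×4!×3!/9! = 144/362880
(j±m)!: 3!×2!×2!×2!×4!×3! = 6912
prefactor² = (2J+1)×Δ×N² = 768/35
  k=0: +1/(0!×1!×2!×2!×2!×1!) = 1/8
  k=1: −1/(1!×0!×1!×1!×3!×2!) = -1/12
Σ = 1/24  ⇒  CG² = 768/35×1/24² = 4/105
CG = +√(4/105) = +0.195180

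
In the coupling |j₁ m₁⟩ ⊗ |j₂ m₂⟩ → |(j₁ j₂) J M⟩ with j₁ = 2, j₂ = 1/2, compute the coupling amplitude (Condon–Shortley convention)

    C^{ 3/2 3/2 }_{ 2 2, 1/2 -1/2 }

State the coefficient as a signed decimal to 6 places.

triangle: 1!*3!*0!/5! = 6/120
(j±m)!: 4!*0!*0!*1!*3!*0! = 144
prefactor² = (2J+1)*Δ*N² = 144/5
  k=0: +1/(0!*1!*0!*0!*3!*0!) = 1/6
Σ = 1/6  ⇒  CG² = 144/5*1/6² = 4/5
CG = +√(4/5) = +0.894427

+√(4/5) ≈ +0.894427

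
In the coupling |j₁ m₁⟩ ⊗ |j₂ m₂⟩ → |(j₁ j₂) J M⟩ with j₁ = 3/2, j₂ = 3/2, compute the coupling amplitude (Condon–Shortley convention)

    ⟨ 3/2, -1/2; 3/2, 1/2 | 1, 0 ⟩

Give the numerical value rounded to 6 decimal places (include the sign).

-0.223607

triangle: 2!·1!·1!/5! = 2/120
(j±m)!: 1!·2!·2!·1!·1!·1! = 4
prefactor² = (2J+1)·Δ·N² = 1/5
  k=1: −1/(1!·1!·1!·1!·0!·0!) = -1
  k=2: +1/(2!·0!·0!·0!·1!·1!) = 1/2
Σ = -1/2  ⇒  CG² = 1/5·(-1/2)² = 1/20
CG = −√(1/20) = -0.223607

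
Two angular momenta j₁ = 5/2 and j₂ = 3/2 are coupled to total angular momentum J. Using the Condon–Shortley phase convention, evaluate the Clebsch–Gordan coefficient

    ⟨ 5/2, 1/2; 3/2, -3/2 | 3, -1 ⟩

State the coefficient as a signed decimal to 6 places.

+0.670820  (= +√(9/20))

triangle: 1!×4!×2!/8! = 48/40320
(j±m)!: 3!×2!×0!×3!×2!×4! = 3456
prefactor² = (2J+1)×Δ×N² = 144/5
  k=0: +1/(0!×1!×2!×0!×2!×2!) = 1/8
Σ = 1/8  ⇒  CG² = 144/5×1/8² = 9/20
CG = +√(9/20) = +0.670820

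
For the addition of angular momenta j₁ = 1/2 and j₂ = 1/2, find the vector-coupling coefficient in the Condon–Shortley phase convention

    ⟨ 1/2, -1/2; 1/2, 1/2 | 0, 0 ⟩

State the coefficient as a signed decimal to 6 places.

√[1·1!0!0!/2! · 0!1!1!0!0!0!] = √(1/2)
  +(−1)^1/∏(1,0,0,0,0,0)! = -1  (running -1)
⟨..|..⟩ = √(1/2)·(-1) = -0.707107

−√(1/2) = -0.707107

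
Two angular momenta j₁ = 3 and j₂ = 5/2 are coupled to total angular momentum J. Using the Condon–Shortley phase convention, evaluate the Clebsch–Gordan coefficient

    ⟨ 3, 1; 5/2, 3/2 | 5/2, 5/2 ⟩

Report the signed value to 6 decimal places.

+√(2/7) = +0.534522

triangle: 3!*3!*2!/9! = 72/362880
(j±m)!: 4!*2!*4!*1!*5!*0! = 138240
prefactor² = (2J+1)*Δ*N² = 1152/7
  k=2: +1/(2!*1!*0!*2!*3!*0!) = 1/24
Σ = 1/24  ⇒  CG² = 1152/7*1/24² = 2/7
CG = +√(2/7) = +0.534522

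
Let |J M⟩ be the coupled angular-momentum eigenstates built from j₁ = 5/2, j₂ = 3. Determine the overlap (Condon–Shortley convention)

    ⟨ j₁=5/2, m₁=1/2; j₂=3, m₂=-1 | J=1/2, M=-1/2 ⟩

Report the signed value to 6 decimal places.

+√(4/21) ≈ +0.436436

√[2·5!0!1!/7! · 3!2!2!4!0!1!] = √(192/7)
  +(−1)^2/∏(2,3,0,0,0,1)! = 1/12  (running 1/12)
⟨..|..⟩ = √(192/7)·(1/12) = +0.436436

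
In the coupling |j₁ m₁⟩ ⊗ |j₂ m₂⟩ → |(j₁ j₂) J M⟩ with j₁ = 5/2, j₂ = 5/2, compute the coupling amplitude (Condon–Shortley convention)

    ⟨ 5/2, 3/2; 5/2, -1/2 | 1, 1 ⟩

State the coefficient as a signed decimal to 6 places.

-0.478091  (= −√(8/35))

j₁+j₂−J=4  J+j₁−j₂=1  J−j₁+j₂=1  j₁+j₂+J+1=7
(j₁±m₁, j₂±m₂, J±M) = (4,1,2,3,2,0)
P² = 288/35
sum k=1..1:
  [1] −1/6 = -1/6
S = -1/6
C² = P²·S² = 8/35 ; C = -0.478091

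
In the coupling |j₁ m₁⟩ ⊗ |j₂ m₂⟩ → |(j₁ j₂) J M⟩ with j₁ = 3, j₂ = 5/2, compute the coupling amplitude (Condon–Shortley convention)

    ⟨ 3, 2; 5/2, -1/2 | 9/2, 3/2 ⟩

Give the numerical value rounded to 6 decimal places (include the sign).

triangle: 1!*5!*4!/11! = 2880/39916800
(j±m)!: 5!*1!*2!*3!*6!*3! = 6220800
prefactor² = (2J+1)*Δ*N² = 345600/77
  k=0: +1/(0!*1!*1!*2!*4!*2!) = 1/96
  k=1: −1/(1!*0!*0!*1!*5!*3!) = -1/720
Σ = 13/1440  ⇒  CG² = 345600/77*13/1440² = 169/462
CG = +√(169/462) = +0.604815

+0.604815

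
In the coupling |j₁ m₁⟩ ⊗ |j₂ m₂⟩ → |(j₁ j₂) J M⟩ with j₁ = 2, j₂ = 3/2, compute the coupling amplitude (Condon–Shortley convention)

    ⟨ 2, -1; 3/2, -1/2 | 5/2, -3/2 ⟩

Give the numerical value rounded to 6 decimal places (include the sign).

j₁+j₂−J=1  J+j₁−j₂=3  J−j₁+j₂=2  j₁+j₂+J+1=7
(j₁±m₁, j₂±m₂, J±M) = (1,3,1,2,1,4)
P² = 144/35
sum k=0..1:
  [0] +1/6 = 1/6
  [1] −1/4 = -1/4
S = -1/12
C² = P²·S² = 1/35 ; C = -0.169031

-0.169031  (= −√(1/35))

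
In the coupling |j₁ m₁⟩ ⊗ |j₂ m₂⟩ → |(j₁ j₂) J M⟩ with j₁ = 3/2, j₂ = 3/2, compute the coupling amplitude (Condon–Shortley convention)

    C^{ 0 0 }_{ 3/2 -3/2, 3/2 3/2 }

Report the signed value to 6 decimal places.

j₁+j₂−J=3  J+j₁−j₂=0  J−j₁+j₂=0  j₁+j₂+J+1=4
(j₁±m₁, j₂±m₂, J±M) = (0,3,3,0,0,0)
P² = 9
sum k=3..3:
  [3] −1/6 = -1/6
S = -1/6
C² = P²·S² = 1/4 ; C = -0.500000

−√(1/4) ≈ -0.500000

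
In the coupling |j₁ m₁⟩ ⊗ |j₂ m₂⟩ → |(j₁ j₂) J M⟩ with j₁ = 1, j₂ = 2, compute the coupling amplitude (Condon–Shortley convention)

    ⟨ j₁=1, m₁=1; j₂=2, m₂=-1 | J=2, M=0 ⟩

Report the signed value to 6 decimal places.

+√(1/2) = +0.707107

triangle: 1!·1!·3!/6! = 6/720
(j±m)!: 2!·0!·1!·3!·2!·2! = 48
prefactor² = (2J+1)·Δ·N² = 2
  k=0: +1/(0!·1!·0!·1!·1!·2!) = 1/2
Σ = 1/2  ⇒  CG² = 2·1/2² = 1/2
CG = +√(1/2) = +0.707107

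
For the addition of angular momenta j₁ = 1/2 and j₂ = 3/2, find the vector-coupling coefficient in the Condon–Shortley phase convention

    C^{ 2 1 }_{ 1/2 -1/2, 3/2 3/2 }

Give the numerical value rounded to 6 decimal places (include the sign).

j₁+j₂−J=0  J+j₁−j₂=1  J−j₁+j₂=3  j₁+j₂+J+1=5
(j₁±m₁, j₂±m₂, J±M) = (0,1,3,0,3,1)
P² = 9
sum k=0..0:
  [0] +1/6 = 1/6
S = 1/6
C² = P²·S² = 1/4 ; C = +0.500000

+√(1/4) = +0.500000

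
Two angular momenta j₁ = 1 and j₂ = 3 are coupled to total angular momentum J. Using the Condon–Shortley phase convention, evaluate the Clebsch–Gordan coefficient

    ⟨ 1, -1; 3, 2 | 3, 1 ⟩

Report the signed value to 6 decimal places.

−√(5/12) ≈ -0.645497

√[7·1!1!5!/8! · 0!2!5!1!4!2!] = √(240)
  +(−1)^1/∏(1,0,1,4,0,1)! = -1/24  (running -1/24)
⟨..|..⟩ = √(240)·(-1/24) = -0.645497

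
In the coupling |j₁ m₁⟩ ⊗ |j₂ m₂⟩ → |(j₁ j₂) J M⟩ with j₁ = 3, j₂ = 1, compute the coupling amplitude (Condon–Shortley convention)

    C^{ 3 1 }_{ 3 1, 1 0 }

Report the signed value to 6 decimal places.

j₁+j₂−J=1  J+j₁−j₂=5  J−j₁+j₂=1  j₁+j₂+J+1=8
(j₁±m₁, j₂±m₂, J±M) = (4,2,1,1,4,2)
P² = 48
sum k=0..1:
  [0] +1/12 = 1/12
  [1] −1/24 = -1/24
S = 1/24
C² = P²·S² = 1/12 ; C = +0.288675

+√(1/12) ≈ +0.288675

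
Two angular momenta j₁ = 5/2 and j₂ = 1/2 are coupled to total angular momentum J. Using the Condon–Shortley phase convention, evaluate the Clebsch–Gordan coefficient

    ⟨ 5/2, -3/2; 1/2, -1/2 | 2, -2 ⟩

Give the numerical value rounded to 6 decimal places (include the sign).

+0.408248

√[5·1!4!0!/6! · 1!4!0!1!0!4!] = √(96)
  +(−1)^0/∏(0,1,4,0,0,0)! = 1/24  (running 1/24)
⟨..|..⟩ = √(96)·(1/24) = +0.408248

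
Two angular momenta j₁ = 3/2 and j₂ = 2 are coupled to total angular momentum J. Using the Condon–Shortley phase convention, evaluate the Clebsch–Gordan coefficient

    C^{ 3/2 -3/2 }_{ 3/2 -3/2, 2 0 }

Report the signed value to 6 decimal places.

+0.447214

√[4·2!1!2!/6! · 0!3!2!2!0!3!] = √(16/5)
  +(−1)^2/∏(2,0,1,0,0,2)! = 1/4  (running 1/4)
⟨..|..⟩ = √(16/5)·(1/4) = +0.447214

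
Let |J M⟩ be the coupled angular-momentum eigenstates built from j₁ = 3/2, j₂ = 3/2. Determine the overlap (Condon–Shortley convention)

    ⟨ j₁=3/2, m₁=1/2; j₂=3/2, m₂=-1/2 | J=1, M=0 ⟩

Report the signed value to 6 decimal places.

√[3·2!1!1!/5! · 2!1!1!2!1!1!] = √(1/5)
  +(−1)^0/∏(0,2,1,1,0,0)! = 1/2  (running 1/2)
  +(−1)^1/∏(1,1,0,0,1,1)! = -1  (running -1/2)
⟨..|..⟩ = √(1/5)·(-1/2) = -0.223607

-0.223607  (= −√(1/20))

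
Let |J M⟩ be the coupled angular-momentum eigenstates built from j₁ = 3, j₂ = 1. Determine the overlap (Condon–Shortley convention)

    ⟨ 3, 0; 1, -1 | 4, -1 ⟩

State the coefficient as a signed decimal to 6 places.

j₁+j₂−J=0  J+j₁−j₂=6  J−j₁+j₂=2  j₁+j₂+J+1=9
(j₁±m₁, j₂±m₂, J±M) = (3,3,0,2,3,5)
P² = 12960/7
sum k=0..0:
  [0] +1/72 = 1/72
S = 1/72
C² = P²·S² = 5/14 ; C = +0.597614

+√(5/14) ≈ +0.597614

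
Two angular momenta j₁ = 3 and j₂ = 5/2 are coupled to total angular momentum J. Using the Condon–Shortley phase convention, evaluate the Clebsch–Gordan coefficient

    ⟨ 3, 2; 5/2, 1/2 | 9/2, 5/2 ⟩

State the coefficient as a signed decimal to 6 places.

triangle: 1!*5!*4!/11! = 2880/39916800
(j±m)!: 5!*1!*3!*2!*7!*2! = 14515200
prefactor² = (2J+1)*Δ*N² = 115200/11
  k=0: +1/(0!*1!*1!*3!*4!*1!) = 1/144
  k=1: −1/(1!*0!*0!*2!*5!*2!) = -1/480
Σ = 7/1440  ⇒  CG² = 115200/11*7/1440² = 49/198
CG = +√(49/198) = +0.497468

+0.497468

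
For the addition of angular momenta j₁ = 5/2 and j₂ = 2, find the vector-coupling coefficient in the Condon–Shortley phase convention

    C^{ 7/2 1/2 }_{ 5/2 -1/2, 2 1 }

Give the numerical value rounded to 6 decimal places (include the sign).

−√(14/45) ≈ -0.557773

j₁+j₂−J=1  J+j₁−j₂=4  J−j₁+j₂=3  j₁+j₂+J+1=9
(j₁±m₁, j₂±m₂, J±M) = (2,3,3,1,4,3)
P² = 1152/35
sum k=0..1:
  [0] +1/36 = 1/36
  [1] −1/8 = -1/8
S = -7/72
C² = P²·S² = 14/45 ; C = -0.557773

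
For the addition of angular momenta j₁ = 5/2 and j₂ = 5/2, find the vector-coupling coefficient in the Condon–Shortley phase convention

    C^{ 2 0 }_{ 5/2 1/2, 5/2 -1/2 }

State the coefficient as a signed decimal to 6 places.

−√(4/21) = -0.436436

√[5·3!2!2!/8! · 3!2!2!3!2!2!] = √(12/7)
  +(−1)^0/∏(0,3,2,2,0,0)! = 1/24  (running 1/24)
  +(−1)^1/∏(1,2,1,1,1,1)! = -1/2  (running -11/24)
  +(−1)^2/∏(2,1,0,0,2,2)! = 1/8  (running -1/3)
⟨..|..⟩ = √(12/7)·(-1/3) = -0.436436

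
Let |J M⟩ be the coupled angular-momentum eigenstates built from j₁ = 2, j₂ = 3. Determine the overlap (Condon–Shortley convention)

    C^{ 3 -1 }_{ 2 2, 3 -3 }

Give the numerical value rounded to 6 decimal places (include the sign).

√[7·2!2!4!/9! · 4!0!0!6!2!4!] = √(1536)
  +(−1)^0/∏(0,2,0,0,2,4)! = 1/96  (running 1/96)
⟨..|..⟩ = √(1536)·(1/96) = +0.408248

+√(1/6) ≈ +0.408248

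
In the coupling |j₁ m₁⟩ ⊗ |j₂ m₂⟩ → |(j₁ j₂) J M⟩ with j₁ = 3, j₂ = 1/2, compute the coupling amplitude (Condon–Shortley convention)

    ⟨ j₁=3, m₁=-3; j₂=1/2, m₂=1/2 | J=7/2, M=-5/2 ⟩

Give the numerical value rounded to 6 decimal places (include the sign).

+0.377964

j₁+j₂−J=0  J+j₁−j₂=6  J−j₁+j₂=1  j₁+j₂+J+1=8
(j₁±m₁, j₂±m₂, J±M) = (0,6,1,0,1,6)
P² = 518400/7
sum k=0..0:
  [0] +1/720 = 1/720
S = 1/720
C² = P²·S² = 1/7 ; C = +0.377964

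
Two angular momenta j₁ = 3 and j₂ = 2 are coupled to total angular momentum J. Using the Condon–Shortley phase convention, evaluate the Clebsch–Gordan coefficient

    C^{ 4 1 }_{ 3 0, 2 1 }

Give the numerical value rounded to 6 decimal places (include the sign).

-0.462910

j₁+j₂−J=1  J+j₁−j₂=5  J−j₁+j₂=3  j₁+j₂+J+1=10
(j₁±m₁, j₂±m₂, J±M) = (3,3,3,1,5,3)
P² = 1944/7
sum k=0..1:
  [0] +1/72 = 1/72
  [1] −1/24 = -1/24
S = -1/36
C² = P²·S² = 3/14 ; C = -0.462910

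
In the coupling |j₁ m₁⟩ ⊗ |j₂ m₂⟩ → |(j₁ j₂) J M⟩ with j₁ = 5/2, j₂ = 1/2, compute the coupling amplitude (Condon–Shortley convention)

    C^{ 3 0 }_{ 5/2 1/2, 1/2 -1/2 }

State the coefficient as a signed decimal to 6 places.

+√(1/2) ≈ +0.707107

triangle: 0!·5!·1!/7! = 120/5040
(j±m)!: 3!·2!·0!·1!·3!·3! = 432
prefactor² = (2J+1)·Δ·N² = 72
  k=0: +1/(0!·0!·2!·0!·3!·1!) = 1/12
Σ = 1/12  ⇒  CG² = 72·1/12² = 1/2
CG = +√(1/2) = +0.707107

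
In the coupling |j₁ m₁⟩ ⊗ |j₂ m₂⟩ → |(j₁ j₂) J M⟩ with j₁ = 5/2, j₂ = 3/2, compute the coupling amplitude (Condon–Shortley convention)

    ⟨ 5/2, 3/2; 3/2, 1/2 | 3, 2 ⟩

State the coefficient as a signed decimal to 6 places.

+√(1/12) = +0.288675

j₁+j₂−J=1  J+j₁−j₂=4  J−j₁+j₂=2  j₁+j₂+J+1=8
(j₁±m₁, j₂±m₂, J±M) = (4,1,2,1,5,1)
P² = 48
sum k=0..1:
  [0] +1/12 = 1/12
  [1] −1/24 = -1/24
S = 1/24
C² = P²·S² = 1/12 ; C = +0.288675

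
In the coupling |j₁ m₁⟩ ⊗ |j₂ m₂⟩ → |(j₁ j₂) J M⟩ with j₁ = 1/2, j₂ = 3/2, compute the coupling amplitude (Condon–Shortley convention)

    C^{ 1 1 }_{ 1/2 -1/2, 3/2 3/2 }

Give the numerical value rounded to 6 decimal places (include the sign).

−√(3/4) ≈ -0.866025

j₁+j₂−J=1  J+j₁−j₂=0  J−j₁+j₂=2  j₁+j₂+J+1=4
(j₁±m₁, j₂±m₂, J±M) = (0,1,3,0,2,0)
P² = 3
sum k=1..1:
  [1] −1/2 = -1/2
S = -1/2
C² = P²·S² = 3/4 ; C = -0.866025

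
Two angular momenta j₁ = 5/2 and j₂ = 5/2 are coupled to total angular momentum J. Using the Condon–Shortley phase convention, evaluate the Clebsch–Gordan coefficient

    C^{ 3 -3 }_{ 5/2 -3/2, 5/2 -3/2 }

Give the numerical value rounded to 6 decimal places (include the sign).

j₁+j₂−J=2  J+j₁−j₂=3  J−j₁+j₂=3  j₁+j₂+J+1=9
(j₁±m₁, j₂±m₂, J±M) = (1,4,1,4,0,6)
P² = 576
sum k=1..1:
  [1] −1/36 = -1/36
S = -1/36
C² = P²·S² = 4/9 ; C = -0.666667

−√(4/9) = -0.666667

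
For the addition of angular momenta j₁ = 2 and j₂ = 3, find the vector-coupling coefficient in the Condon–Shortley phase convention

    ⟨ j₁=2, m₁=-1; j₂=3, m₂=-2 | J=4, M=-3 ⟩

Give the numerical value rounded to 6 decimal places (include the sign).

j₁+j₂−J=1  J+j₁−j₂=3  J−j₁+j₂=5  j₁+j₂+J+1=10
(j₁±m₁, j₂±m₂, J±M) = (1,3,1,5,1,7)
P² = 6480
sum k=0..1:
  [0] +1/144 = 1/144
  [1] −1/240 = -1/240
S = 1/360
C² = P²·S² = 1/20 ; C = +0.223607

+√(1/20) = +0.223607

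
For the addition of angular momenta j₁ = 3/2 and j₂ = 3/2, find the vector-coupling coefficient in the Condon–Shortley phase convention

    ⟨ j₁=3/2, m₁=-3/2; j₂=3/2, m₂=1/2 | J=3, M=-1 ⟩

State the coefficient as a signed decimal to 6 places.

+√(1/5) = +0.447214

j₁+j₂−J=0  J+j₁−j₂=3  J−j₁+j₂=3  j₁+j₂+J+1=7
(j₁±m₁, j₂±m₂, J±M) = (0,3,2,1,2,4)
P² = 144/5
sum k=0..0:
  [0] +1/12 = 1/12
S = 1/12
C² = P²·S² = 1/5 ; C = +0.447214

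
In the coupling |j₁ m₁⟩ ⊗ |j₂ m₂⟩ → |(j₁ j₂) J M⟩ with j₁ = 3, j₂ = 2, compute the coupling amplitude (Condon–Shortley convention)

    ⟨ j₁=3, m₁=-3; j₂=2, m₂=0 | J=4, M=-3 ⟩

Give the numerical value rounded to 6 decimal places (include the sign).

−√(9/20) ≈ -0.670820

triangle: 1!×5!×3!/10! = 720/3628800
(j±m)!: 0!×6!×2!×2!×1!×7! = 14515200
prefactor² = (2J+1)×Δ×N² = 25920
  k=1: −1/(1!×0!×5!×1!×0!×2!) = -1/240
Σ = -1/240  ⇒  CG² = 25920×(-1/240)² = 9/20
CG = −√(9/20) = -0.670820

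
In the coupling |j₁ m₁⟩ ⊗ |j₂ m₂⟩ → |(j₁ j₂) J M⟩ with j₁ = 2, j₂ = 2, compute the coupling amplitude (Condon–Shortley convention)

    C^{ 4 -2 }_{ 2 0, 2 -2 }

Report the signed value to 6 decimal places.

triangle: 0!*4!*4!/9! = 576/362880
(j±m)!: 2!*2!*0!*4!*2!*6! = 138240
prefactor² = (2J+1)*Δ*N² = 13824/7
  k=0: +1/(0!*0!*2!*0!*2!*4!) = 1/96
Σ = 1/96  ⇒  CG² = 13824/7*1/96² = 3/14
CG = +√(3/14) = +0.462910

+0.462910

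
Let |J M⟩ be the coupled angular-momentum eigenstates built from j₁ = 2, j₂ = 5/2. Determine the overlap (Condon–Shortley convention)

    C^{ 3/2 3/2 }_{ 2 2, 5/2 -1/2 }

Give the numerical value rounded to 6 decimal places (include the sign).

j₁+j₂−J=3  J+j₁−j₂=1  J−j₁+j₂=2  j₁+j₂+J+1=7
(j₁±m₁, j₂±m₂, J±M) = (4,0,2,3,3,0)
P² = 576/35
sum k=0..0:
  [0] +1/12 = 1/12
S = 1/12
C² = P²·S² = 4/35 ; C = +0.338062

+0.338062  (= +√(4/35))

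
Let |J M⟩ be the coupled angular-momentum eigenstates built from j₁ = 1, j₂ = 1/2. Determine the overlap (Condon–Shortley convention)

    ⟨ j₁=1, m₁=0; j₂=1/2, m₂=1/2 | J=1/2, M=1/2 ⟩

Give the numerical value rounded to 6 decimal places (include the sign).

j₁+j₂−J=1  J+j₁−j₂=1  J−j₁+j₂=0  j₁+j₂+J+1=3
(j₁±m₁, j₂±m₂, J±M) = (1,1,1,0,1,0)
P² = 1/3
sum k=1..1:
  [1] −1/1 = -1
S = -1
C² = P²·S² = 1/3 ; C = -0.577350

-0.577350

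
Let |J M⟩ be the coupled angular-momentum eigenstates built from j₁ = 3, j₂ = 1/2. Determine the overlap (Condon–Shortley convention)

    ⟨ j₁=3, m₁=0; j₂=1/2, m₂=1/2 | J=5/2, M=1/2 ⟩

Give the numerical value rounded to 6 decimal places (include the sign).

-0.654654  (= −√(3/7))

√[6·1!5!0!/7! · 3!3!1!0!3!2!] = √(432/7)
  +(−1)^1/∏(1,0,2,0,3,0)! = -1/12  (running -1/12)
⟨..|..⟩ = √(432/7)·(-1/12) = -0.654654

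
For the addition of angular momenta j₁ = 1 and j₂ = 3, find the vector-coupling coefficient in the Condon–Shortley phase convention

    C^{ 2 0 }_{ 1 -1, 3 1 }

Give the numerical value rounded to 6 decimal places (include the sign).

j₁+j₂−J=2  J+j₁−j₂=0  J−j₁+j₂=4  j₁+j₂+J+1=7
(j₁±m₁, j₂±m₂, J±M) = (0,2,4,2,2,2)
P² = 128/7
sum k=2..2:
  [2] +1/8 = 1/8
S = 1/8
C² = P²·S² = 2/7 ; C = +0.534522

+√(2/7) = +0.534522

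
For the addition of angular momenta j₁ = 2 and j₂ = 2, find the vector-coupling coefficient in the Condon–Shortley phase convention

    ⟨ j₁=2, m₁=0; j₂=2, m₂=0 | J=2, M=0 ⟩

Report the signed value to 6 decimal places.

-0.534522

triangle: 2!*2!*2!/7! = 8/5040
(j±m)!: 2!*2!*2!*2!*2!*2! = 64
prefactor² = (2J+1)*Δ*N² = 32/63
  k=0: +1/(0!*2!*2!*2!*0!*0!) = 1/8
  k=1: −1/(1!*1!*1!*1!*1!*1!) = -1
  k=2: +1/(2!*0!*0!*0!*2!*2!) = 1/8
Σ = -3/4  ⇒  CG² = 32/63*(-3/4)² = 2/7
CG = −√(2/7) = -0.534522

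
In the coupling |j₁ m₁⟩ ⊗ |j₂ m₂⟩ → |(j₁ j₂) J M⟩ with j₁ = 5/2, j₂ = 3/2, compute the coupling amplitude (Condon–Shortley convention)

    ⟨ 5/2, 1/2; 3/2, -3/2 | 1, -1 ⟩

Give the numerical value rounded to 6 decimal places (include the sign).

+0.223607

√[3·3!2!0!/6! · 3!2!0!3!0!2!] = √(36/5)
  +(−1)^0/∏(0,3,2,0,0,0)! = 1/12  (running 1/12)
⟨..|..⟩ = √(36/5)·(1/12) = +0.223607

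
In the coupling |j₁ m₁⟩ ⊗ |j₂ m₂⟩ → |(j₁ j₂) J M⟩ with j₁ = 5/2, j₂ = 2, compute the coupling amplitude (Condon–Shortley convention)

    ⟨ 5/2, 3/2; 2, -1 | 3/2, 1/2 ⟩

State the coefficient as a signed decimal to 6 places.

-0.138013

j₁+j₂−J=3  J+j₁−j₂=2  J−j₁+j₂=1  j₁+j₂+J+1=7
(j₁±m₁, j₂±m₂, J±M) = (4,1,1,3,2,1)
P² = 96/35
sum k=0..1:
  [0] +1/6 = 1/6
  [1] −1/4 = -1/4
S = -1/12
C² = P²·S² = 2/105 ; C = -0.138013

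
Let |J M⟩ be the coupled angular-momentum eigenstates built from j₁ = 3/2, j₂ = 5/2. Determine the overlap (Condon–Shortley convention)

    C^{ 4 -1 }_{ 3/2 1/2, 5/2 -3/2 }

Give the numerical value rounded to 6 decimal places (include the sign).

+0.517549  (= +√(15/56))

√[9·0!3!5!/9! · 2!1!1!4!3!5!] = √(4320/7)
  +(−1)^0/∏(0,0,1,1,2,4)! = 1/48  (running 1/48)
⟨..|..⟩ = √(4320/7)·(1/48) = +0.517549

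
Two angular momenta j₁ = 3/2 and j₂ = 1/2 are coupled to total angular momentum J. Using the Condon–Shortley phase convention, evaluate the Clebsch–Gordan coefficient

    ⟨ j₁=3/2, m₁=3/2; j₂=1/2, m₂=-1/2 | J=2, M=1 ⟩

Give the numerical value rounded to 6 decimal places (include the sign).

√[5·0!3!1!/5! · 3!0!0!1!3!1!] = √(9)
  +(−1)^0/∏(0,0,0,0,3,1)! = 1/6  (running 1/6)
⟨..|..⟩ = √(9)·(1/6) = +0.500000

+√(1/4) = +0.500000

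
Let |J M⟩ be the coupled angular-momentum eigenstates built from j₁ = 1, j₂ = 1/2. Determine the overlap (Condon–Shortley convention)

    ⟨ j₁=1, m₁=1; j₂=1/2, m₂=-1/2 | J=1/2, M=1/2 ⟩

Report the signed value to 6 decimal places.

triangle: 1!·1!·0!/3! = 1/6
(j±m)!: 2!·0!·0!·1!·1!·0! = 2
prefactor² = (2J+1)·Δ·N² = 2/3
  k=0: +1/(0!·1!·0!·0!·1!·0!) = 1
Σ = 1  ⇒  CG² = 2/3·1² = 2/3
CG = +√(2/3) = +0.816497

+√(2/3) ≈ +0.816497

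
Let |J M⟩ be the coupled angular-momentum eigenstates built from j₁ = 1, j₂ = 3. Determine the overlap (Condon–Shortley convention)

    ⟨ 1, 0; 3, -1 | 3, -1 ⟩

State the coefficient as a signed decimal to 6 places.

+√(1/12) ≈ +0.288675

j₁+j₂−J=1  J+j₁−j₂=1  J−j₁+j₂=5  j₁+j₂+J+1=8
(j₁±m₁, j₂±m₂, J±M) = (1,1,2,4,2,4)
P² = 48
sum k=0..1:
  [0] +1/12 = 1/12
  [1] −1/24 = -1/24
S = 1/24
C² = P²·S² = 1/12 ; C = +0.288675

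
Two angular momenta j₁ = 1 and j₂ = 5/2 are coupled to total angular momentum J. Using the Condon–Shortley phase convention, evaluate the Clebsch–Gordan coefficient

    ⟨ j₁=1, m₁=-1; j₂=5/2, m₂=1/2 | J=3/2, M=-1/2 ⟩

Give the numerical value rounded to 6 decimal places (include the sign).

triangle: 2!*0!*3!/6! = 12/720
(j±m)!: 0!*2!*3!*2!*1!*2! = 48
prefactor² = (2J+1)*Δ*N² = 16/5
  k=2: +1/(2!*0!*0!*1!*0!*2!) = 1/4
Σ = 1/4  ⇒  CG² = 16/5*1/4² = 1/5
CG = +√(1/5) = +0.447214

+0.447214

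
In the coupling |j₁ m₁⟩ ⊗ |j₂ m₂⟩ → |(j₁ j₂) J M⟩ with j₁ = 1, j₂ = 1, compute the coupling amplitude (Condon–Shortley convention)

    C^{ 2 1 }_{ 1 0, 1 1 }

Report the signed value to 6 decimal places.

√[5·0!2!2!/5! · 1!1!2!0!3!1!] = √(2)
  +(−1)^0/∏(0,0,1,2,1,0)! = 1/2  (running 1/2)
⟨..|..⟩ = √(2)·(1/2) = +0.707107

+√(1/2) ≈ +0.707107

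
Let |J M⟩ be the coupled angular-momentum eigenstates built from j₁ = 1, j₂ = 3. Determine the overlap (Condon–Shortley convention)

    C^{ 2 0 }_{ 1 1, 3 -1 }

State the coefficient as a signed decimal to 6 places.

triangle: 2!*0!*4!/7! = 48/5040
(j±m)!: 2!*0!*2!*4!*2!*2! = 384
prefactor² = (2J+1)*Δ*N² = 128/7
  k=0: +1/(0!*2!*0!*2!*0!*2!) = 1/8
Σ = 1/8  ⇒  CG² = 128/7*1/8² = 2/7
CG = +√(2/7) = +0.534522

+√(2/7) ≈ +0.534522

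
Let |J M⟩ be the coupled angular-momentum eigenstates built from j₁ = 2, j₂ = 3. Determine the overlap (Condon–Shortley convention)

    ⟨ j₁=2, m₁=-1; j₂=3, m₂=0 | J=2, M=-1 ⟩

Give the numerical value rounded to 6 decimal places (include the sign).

√[5·3!1!3!/8! · 1!3!3!3!1!3!] = √(81/14)
  +(−1)^2/∏(2,1,1,1,0,2)! = 1/4  (running 1/4)
  +(−1)^3/∏(3,0,0,0,1,3)! = -1/36  (running 2/9)
⟨..|..⟩ = √(81/14)·(2/9) = +0.534522

+0.534522  (= +√(2/7))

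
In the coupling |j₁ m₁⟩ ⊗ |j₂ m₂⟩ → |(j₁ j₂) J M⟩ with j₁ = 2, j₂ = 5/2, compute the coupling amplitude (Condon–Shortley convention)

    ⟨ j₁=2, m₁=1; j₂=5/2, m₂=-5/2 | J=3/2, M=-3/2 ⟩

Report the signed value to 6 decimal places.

+√(2/7) = +0.534522

j₁+j₂−J=3  J+j₁−j₂=1  J−j₁+j₂=2  j₁+j₂+J+1=7
(j₁±m₁, j₂±m₂, J±M) = (3,1,0,5,0,3)
P² = 288/7
sum k=0..0:
  [0] +1/12 = 1/12
S = 1/12
C² = P²·S² = 2/7 ; C = +0.534522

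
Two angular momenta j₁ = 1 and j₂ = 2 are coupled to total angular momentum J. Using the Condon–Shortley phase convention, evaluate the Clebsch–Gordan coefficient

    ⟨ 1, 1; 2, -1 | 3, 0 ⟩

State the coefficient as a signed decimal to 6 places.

+0.447214

j₁+j₂−J=0  J+j₁−j₂=2  J−j₁+j₂=4  j₁+j₂+J+1=7
(j₁±m₁, j₂±m₂, J±M) = (2,0,1,3,3,3)
P² = 144/5
sum k=0..0:
  [0] +1/12 = 1/12
S = 1/12
C² = P²·S² = 1/5 ; C = +0.447214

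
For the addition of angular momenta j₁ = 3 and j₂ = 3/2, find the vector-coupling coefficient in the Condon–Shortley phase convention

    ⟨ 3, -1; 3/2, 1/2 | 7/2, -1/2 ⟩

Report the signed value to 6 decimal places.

√[8·1!5!2!/9! · 2!4!2!1!3!4!] = √(512/7)
  +(−1)^0/∏(0,1,4,2,1,0)! = 1/48  (running 1/48)
  +(−1)^1/∏(1,0,3,1,2,1)! = -1/12  (running -1/16)
⟨..|..⟩ = √(512/7)·(-1/16) = -0.534522

−√(2/7) = -0.534522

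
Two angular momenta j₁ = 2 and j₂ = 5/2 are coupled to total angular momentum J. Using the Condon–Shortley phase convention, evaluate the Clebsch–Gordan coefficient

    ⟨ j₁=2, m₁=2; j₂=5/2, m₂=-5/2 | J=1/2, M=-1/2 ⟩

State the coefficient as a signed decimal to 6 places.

+√(1/3) = +0.577350

j₁+j₂−J=4  J+j₁−j₂=0  J−j₁+j₂=1  j₁+j₂+J+1=6
(j₁±m₁, j₂±m₂, J±M) = (4,0,0,5,0,1)
P² = 192
sum k=0..0:
  [0] +1/24 = 1/24
S = 1/24
C² = P²·S² = 1/3 ; C = +0.577350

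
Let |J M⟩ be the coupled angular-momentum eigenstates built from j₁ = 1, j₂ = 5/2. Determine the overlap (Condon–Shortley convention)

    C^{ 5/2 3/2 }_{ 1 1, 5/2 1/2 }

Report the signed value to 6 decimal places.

√[6·1!1!4!/7! · 2!0!3!2!4!1!] = √(576/35)
  +(−1)^0/∏(0,1,0,3,1,1)! = 1/6  (running 1/6)
⟨..|..⟩ = √(576/35)·(1/6) = +0.676123

+√(16/35) ≈ +0.676123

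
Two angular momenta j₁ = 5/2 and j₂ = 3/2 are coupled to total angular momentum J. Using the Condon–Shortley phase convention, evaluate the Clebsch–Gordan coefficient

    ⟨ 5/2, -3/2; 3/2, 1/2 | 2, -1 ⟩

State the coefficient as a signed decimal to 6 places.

+√(1/42) = +0.154303

j₁+j₂−J=2  J+j₁−j₂=3  J−j₁+j₂=1  j₁+j₂+J+1=7
(j₁±m₁, j₂±m₂, J±M) = (1,4,2,1,1,3)
P² = 24/7
sum k=1..2:
  [1] −1/6 = -1/6
  [2] +1/4 = 1/4
S = 1/12
C² = P²·S² = 1/42 ; C = +0.154303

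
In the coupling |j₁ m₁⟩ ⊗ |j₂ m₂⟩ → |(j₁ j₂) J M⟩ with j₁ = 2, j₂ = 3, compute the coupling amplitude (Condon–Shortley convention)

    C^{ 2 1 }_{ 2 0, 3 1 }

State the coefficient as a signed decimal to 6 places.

+√(1/7) ≈ +0.377964

triangle: 3!×1!×3!/8! = 36/40320
(j±m)!: 2!×2!×4!×2!×3!×1! = 1152
prefactor² = (2J+1)×Δ×N² = 36/7
  k=1: −1/(1!×2!×1!×3!×0!×0!) = -1/12
  k=2: +1/(2!×1!×0!×2!×1!×1!) = 1/4
Σ = 1/6  ⇒  CG² = 36/7×1/6² = 1/7
CG = +√(1/7) = +0.377964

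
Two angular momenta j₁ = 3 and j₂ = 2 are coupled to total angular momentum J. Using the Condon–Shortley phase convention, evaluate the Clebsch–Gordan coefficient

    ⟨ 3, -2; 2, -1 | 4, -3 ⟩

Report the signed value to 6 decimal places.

−√(1/20) = -0.223607

j₁+j₂−J=1  J+j₁−j₂=5  J−j₁+j₂=3  j₁+j₂+J+1=10
(j₁±m₁, j₂±m₂, J±M) = (1,5,1,3,1,7)
P² = 6480
sum k=0..1:
  [0] +1/240 = 1/240
  [1] −1/144 = -1/144
S = -1/360
C² = P²·S² = 1/20 ; C = -0.223607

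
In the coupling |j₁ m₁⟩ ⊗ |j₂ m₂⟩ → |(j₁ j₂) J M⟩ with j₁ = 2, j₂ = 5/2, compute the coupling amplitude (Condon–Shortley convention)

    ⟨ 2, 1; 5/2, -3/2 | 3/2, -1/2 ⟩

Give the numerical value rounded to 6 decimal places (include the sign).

j₁+j₂−J=3  J+j₁−j₂=1  J−j₁+j₂=2  j₁+j₂+J+1=7
(j₁±m₁, j₂±m₂, J±M) = (3,1,1,4,1,2)
P² = 96/35
sum k=0..1:
  [0] +1/6 = 1/6
  [1] −1/4 = -1/4
S = -1/12
C² = P²·S² = 2/105 ; C = -0.138013

−√(2/105) ≈ -0.138013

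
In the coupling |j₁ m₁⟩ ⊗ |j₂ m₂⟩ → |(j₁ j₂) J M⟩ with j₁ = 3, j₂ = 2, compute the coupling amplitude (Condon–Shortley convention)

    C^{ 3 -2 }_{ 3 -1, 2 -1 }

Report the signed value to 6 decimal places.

√[7·2!4!2!/9! · 2!4!1!3!1!5!] = √(64)
  +(−1)^0/∏(0,2,4,1,0,1)! = 1/48  (running 1/48)
  +(−1)^1/∏(1,1,3,0,1,2)! = -1/12  (running -1/16)
⟨..|..⟩ = √(64)·(-1/16) = -0.500000

−√(1/4) = -0.500000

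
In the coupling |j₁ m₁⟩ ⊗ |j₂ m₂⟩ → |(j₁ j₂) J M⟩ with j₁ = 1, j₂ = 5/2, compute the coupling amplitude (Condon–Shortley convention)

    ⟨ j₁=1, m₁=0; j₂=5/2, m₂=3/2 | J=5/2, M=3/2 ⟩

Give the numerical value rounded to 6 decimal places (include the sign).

−√(9/35) = -0.507093

√[6·1!1!4!/7! · 1!1!4!1!4!1!] = √(576/35)
  +(−1)^0/∏(0,1,1,4,0,0)! = 1/24  (running 1/24)
  +(−1)^1/∏(1,0,0,3,1,1)! = -1/6  (running -1/8)
⟨..|..⟩ = √(576/35)·(-1/8) = -0.507093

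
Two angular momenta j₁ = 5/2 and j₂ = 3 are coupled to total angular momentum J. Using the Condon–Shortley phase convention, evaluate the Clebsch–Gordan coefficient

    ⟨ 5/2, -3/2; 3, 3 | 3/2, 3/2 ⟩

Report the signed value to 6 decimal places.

triangle: 4!·1!·2!/8! = 48/40320
(j±m)!: 1!·4!·6!·0!·3!·0! = 103680
prefactor² = (2J+1)·Δ·N² = 3456/7
  k=4: +1/(4!·0!·0!·2!·1!·0!) = 1/48
Σ = 1/48  ⇒  CG² = 3456/7·1/48² = 3/14
CG = +√(3/14) = +0.462910

+0.462910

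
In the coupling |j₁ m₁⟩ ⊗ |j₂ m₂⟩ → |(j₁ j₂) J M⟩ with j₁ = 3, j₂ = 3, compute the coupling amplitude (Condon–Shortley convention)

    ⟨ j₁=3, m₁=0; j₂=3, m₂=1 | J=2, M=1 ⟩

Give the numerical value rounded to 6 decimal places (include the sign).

j₁+j₂−J=4  J+j₁−j₂=2  J−j₁+j₂=2  j₁+j₂+J+1=9
(j₁±m₁, j₂±m₂, J±M) = (3,3,4,2,3,1)
P² = 96/7
sum k=2..3:
  [2] +1/8 = 1/8
  [3] −1/12 = -1/12
S = 1/24
C² = P²·S² = 1/42 ; C = +0.154303

+√(1/42) ≈ +0.154303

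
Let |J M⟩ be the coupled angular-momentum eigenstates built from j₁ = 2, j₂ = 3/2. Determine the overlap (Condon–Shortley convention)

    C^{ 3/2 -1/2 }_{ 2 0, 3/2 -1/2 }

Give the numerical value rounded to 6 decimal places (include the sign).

triangle: 2!·2!·1!/6! = 4/720
(j±m)!: 2!·2!·1!·2!·1!·2! = 16
prefactor² = (2J+1)·Δ·N² = 16/45
  k=0: +1/(0!·2!·2!·1!·0!·0!) = 1/4
  k=1: −1/(1!·1!·1!·0!·1!·1!) = -1
Σ = -3/4  ⇒  CG² = 16/45·(-3/4)² = 1/5
CG = −√(1/5) = -0.447214

-0.447214  (= −√(1/5))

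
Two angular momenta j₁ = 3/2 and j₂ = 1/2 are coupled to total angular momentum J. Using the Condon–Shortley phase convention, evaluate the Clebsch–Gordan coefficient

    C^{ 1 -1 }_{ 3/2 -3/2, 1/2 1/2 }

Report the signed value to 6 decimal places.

j₁+j₂−J=1  J+j₁−j₂=2  J−j₁+j₂=0  j₁+j₂+J+1=4
(j₁±m₁, j₂±m₂, J±M) = (0,3,1,0,0,2)
P² = 3
sum k=1..1:
  [1] −1/2 = -1/2
S = -1/2
C² = P²·S² = 3/4 ; C = -0.866025

-0.866025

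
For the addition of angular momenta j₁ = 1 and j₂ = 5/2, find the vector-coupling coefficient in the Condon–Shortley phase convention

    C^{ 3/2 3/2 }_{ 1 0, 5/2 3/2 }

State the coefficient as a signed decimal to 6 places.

−√(4/15) = -0.516398

√[4·2!0!3!/6! · 1!1!4!1!3!0!] = √(48/5)
  +(−1)^1/∏(1,1,0,3,0,0)! = -1/6  (running -1/6)
⟨..|..⟩ = √(48/5)·(-1/6) = -0.516398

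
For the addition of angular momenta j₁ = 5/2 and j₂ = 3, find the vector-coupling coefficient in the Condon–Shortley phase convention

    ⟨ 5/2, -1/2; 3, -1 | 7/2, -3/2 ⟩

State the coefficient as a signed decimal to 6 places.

-0.487950

j₁+j₂−J=2  J+j₁−j₂=3  J−j₁+j₂=4  j₁+j₂+J+1=10
(j₁±m₁, j₂±m₂, J±M) = (2,3,2,4,2,5)
P² = 3072/35
sum k=0..2:
  [0] +1/48 = 1/48
  [1] −1/12 = -1/12
  [2] +1/96 = 1/96
S = -5/96
C² = P²·S² = 5/21 ; C = -0.487950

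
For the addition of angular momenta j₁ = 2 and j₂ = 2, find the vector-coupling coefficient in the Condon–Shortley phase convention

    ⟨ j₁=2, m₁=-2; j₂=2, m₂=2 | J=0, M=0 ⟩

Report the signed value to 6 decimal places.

+√(1/5) ≈ +0.447214

triangle: 4!×0!×0!/5! = 24/120
(j±m)!: 0!×4!×4!×0!×0!×0! = 576
prefactor² = (2J+1)×Δ×N² = 576/5
  k=4: +1/(4!×0!×0!×0!×0!×0!) = 1/24
Σ = 1/24  ⇒  CG² = 576/5×1/24² = 1/5
CG = +√(1/5) = +0.447214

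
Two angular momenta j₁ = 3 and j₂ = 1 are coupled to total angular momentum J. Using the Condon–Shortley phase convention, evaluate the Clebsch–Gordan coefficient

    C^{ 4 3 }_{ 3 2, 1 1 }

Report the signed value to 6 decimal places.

j₁+j₂−J=0  J+j₁−j₂=6  J−j₁+j₂=2  j₁+j₂+J+1=9
(j₁±m₁, j₂±m₂, J±M) = (5,1,2,0,7,1)
P² = 43200
sum k=0..0:
  [0] +1/240 = 1/240
S = 1/240
C² = P²·S² = 3/4 ; C = +0.866025

+0.866025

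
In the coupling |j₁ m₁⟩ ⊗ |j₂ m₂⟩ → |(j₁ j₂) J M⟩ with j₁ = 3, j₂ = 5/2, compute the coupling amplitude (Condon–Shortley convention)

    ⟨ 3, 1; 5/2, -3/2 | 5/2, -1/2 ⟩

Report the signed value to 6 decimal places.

√[6·3!3!2!/9! · 4!2!1!4!2!3!] = √(576/35)
  +(−1)^0/∏(0,3,2,1,1,1)! = 1/12  (running 1/12)
  +(−1)^1/∏(1,2,1,0,2,2)! = -1/8  (running -1/24)
⟨..|..⟩ = √(576/35)·(-1/24) = -0.169031

−√(1/35) = -0.169031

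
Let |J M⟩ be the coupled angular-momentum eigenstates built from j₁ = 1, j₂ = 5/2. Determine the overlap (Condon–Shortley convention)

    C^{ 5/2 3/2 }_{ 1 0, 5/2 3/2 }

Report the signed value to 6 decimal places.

triangle: 1!*1!*4!/7! = 24/5040
(j±m)!: 1!*1!*4!*1!*4!*1! = 576
prefactor² = (2J+1)*Δ*N² = 576/35
  k=0: +1/(0!*1!*1!*4!*0!*0!) = 1/24
  k=1: −1/(1!*0!*0!*3!*1!*1!) = -1/6
Σ = -1/8  ⇒  CG² = 576/35*(-1/8)² = 9/35
CG = −√(9/35) = -0.507093

-0.507093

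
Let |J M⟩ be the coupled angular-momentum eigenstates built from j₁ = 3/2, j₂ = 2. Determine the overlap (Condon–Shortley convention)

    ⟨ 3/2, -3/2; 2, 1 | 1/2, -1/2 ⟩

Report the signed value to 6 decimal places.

j₁+j₂−J=3  J+j₁−j₂=0  J−j₁+j₂=1  j₁+j₂+J+1=5
(j₁±m₁, j₂±m₂, J±M) = (0,3,3,1,0,1)
P² = 18/5
sum k=3..3:
  [3] −1/6 = -1/6
S = -1/6
C² = P²·S² = 1/10 ; C = -0.316228

-0.316228  (= −√(1/10))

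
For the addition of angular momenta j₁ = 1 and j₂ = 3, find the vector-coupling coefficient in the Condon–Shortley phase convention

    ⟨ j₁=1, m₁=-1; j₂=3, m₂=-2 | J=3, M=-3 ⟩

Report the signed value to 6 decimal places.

−√(1/4) = -0.500000

j₁+j₂−J=1  J+j₁−j₂=1  J−j₁+j₂=5  j₁+j₂+J+1=8
(j₁±m₁, j₂±m₂, J±M) = (0,2,1,5,0,6)
P² = 3600
sum k=1..1:
  [1] −1/120 = -1/120
S = -1/120
C² = P²·S² = 1/4 ; C = -0.500000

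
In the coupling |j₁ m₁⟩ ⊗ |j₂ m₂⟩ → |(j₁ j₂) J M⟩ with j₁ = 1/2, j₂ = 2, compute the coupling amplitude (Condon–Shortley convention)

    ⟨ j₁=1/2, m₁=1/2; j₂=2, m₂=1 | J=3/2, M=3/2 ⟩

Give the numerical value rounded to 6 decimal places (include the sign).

√[4·1!0!3!/5! · 1!0!3!1!3!0!] = √(36/5)
  +(−1)^0/∏(0,1,0,3,0,0)! = 1/6  (running 1/6)
⟨..|..⟩ = √(36/5)·(1/6) = +0.447214

+0.447214  (= +√(1/5))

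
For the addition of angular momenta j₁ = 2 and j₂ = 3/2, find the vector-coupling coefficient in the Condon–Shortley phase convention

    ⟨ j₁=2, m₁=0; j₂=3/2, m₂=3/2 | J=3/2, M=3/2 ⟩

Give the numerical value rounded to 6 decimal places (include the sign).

+0.447214  (= +√(1/5))

triangle: 2!*2!*1!/6! = 4/720
(j±m)!: 2!*2!*3!*0!*3!*0! = 144
prefactor² = (2J+1)*Δ*N² = 16/5
  k=2: +1/(2!*0!*0!*1!*2!*0!) = 1/4
Σ = 1/4  ⇒  CG² = 16/5*1/4² = 1/5
CG = +√(1/5) = +0.447214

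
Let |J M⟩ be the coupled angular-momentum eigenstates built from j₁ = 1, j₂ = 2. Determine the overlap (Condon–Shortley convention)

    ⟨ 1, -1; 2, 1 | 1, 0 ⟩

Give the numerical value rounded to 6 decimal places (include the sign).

+0.547723

j₁+j₂−J=2  J+j₁−j₂=0  J−j₁+j₂=2  j₁+j₂+J+1=5
(j₁±m₁, j₂±m₂, J±M) = (0,2,3,1,1,1)
P² = 6/5
sum k=2..2:
  [2] +1/2 = 1/2
S = 1/2
C² = P²·S² = 3/10 ; C = +0.547723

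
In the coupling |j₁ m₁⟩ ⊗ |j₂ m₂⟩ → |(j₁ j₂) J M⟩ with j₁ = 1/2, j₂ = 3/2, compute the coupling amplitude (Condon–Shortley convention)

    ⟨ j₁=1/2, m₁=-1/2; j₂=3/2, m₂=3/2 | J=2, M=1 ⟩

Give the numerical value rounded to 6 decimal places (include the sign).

+0.500000  (= +√(1/4))

j₁+j₂−J=0  J+j₁−j₂=1  J−j₁+j₂=3  j₁+j₂+J+1=5
(j₁±m₁, j₂±m₂, J±M) = (0,1,3,0,3,1)
P² = 9
sum k=0..0:
  [0] +1/6 = 1/6
S = 1/6
C² = P²·S² = 1/4 ; C = +0.500000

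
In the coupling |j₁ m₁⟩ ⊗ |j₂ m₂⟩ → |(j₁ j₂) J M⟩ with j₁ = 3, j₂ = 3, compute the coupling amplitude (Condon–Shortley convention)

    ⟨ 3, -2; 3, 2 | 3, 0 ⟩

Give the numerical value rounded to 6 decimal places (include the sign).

triangle: 3!×3!×3!/10! = 216/3628800
(j±m)!: 1!×5!×5!×1!×3!×3! = 518400
prefactor² = (2J+1)×Δ×N² = 216
  k=2: +1/(2!×1!×3!×3!×0!×0!) = 1/72
  k=3: −1/(3!×0!×2!×2!×1!×1!) = -1/24
Σ = -1/36  ⇒  CG² = 216×(-1/36)² = 1/6
CG = −√(1/6) = -0.408248

−√(1/6) = -0.408248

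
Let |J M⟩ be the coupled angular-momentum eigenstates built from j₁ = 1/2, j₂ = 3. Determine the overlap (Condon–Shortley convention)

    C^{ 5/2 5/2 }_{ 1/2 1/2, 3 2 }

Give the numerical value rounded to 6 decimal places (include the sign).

+0.377964  (= +√(1/7))

j₁+j₂−J=1  J+j₁−j₂=0  J−j₁+j₂=5  j₁+j₂+J+1=7
(j₁±m₁, j₂±m₂, J±M) = (1,0,5,1,5,0)
P² = 14400/7
sum k=0..0:
  [0] +1/120 = 1/120
S = 1/120
C² = P²·S² = 1/7 ; C = +0.377964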